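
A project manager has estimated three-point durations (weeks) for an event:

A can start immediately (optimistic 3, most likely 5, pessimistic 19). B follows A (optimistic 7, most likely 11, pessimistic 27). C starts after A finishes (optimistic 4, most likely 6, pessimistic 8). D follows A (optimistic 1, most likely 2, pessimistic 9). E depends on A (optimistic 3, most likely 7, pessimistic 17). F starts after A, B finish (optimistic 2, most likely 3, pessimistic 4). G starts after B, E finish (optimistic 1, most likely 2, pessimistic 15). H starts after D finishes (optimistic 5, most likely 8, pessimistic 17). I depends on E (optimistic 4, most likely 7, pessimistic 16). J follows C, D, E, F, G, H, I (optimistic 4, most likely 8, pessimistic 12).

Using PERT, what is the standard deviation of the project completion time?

5.04 weeks

te_A = (3 + 4·5 + 19)/6 = 42/6 = 7; σ²_A = ((19−3)/6)² = 7.111
te_B = (7 + 4·11 + 27)/6 = 78/6 = 13; σ²_B = ((27−7)/6)² = 11.111
te_C = (4 + 4·6 + 8)/6 = 36/6 = 6; σ²_C = ((8−4)/6)² = 0.444
te_D = (1 + 4·2 + 9)/6 = 18/6 = 3; σ²_D = ((9−1)/6)² = 1.778
te_E = (3 + 4·7 + 17)/6 = 48/6 = 8; σ²_E = ((17−3)/6)² = 5.444
te_F = (2 + 4·3 + 4)/6 = 18/6 = 3; σ²_F = ((4−2)/6)² = 0.111
te_G = (1 + 4·2 + 15)/6 = 24/6 = 4; σ²_G = ((15−1)/6)² = 5.444
te_H = (5 + 4·8 + 17)/6 = 54/6 = 9; σ²_H = ((17−5)/6)² = 4.000
te_I = (4 + 4·7 + 16)/6 = 48/6 = 8; σ²_I = ((16−4)/6)² = 4.000
te_J = (4 + 4·8 + 12)/6 = 48/6 = 8; σ²_J = ((12−4)/6)² = 1.778

Forward pass:
ES_A = 0; EF_A = 7
ES_B = 7; EF_B = 7+13 = 20
ES_C = 7; EF_C = 7+6 = 13
ES_D = 7; EF_D = 7+3 = 10
ES_E = 7; EF_E = 7+8 = 15
ES_F = max(EF_A=7, EF_B=20) = 20; EF_F = 20+3 = 23
ES_G = max(EF_B=20, EF_E=15) = 20; EF_G = 20+4 = 24
ES_H = 10; EF_H = 10+9 = 19
ES_I = 15; EF_I = 15+8 = 23
ES_J = max(EF_C=13, EF_D=10, EF_E=15, EF_F=23, EF_G=24, EF_H=19, EF_I=23) = 24; EF_J = 24+8 = 32
Expected project duration μ = 32 weeks. Critical path: A → B → G → J.

Variance along critical path = 7.111 + 11.111 + 5.444 + 1.778 = 25.444
σ = √25.444 = 5.044 weeks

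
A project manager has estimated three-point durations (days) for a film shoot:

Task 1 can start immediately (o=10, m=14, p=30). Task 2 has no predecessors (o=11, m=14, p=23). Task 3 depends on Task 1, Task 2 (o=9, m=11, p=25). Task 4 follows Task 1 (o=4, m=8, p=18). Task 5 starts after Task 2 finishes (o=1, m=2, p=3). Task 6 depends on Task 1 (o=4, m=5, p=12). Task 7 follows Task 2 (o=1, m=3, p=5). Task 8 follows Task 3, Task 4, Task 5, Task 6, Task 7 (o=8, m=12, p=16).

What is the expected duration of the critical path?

41 days

te_Task 1 = (10 + 4·14 + 30)/6 = 96/6 = 16
te_Task 2 = (11 + 4·14 + 23)/6 = 90/6 = 15
te_Task 3 = (9 + 4·11 + 25)/6 = 78/6 = 13
te_Task 4 = (4 + 4·8 + 18)/6 = 54/6 = 9
te_Task 5 = (1 + 4·2 + 3)/6 = 12/6 = 2
te_Task 6 = (4 + 4·5 + 12)/6 = 36/6 = 6
te_Task 7 = (1 + 4·3 + 5)/6 = 18/6 = 3
te_Task 8 = (8 + 4·12 + 16)/6 = 72/6 = 12

Forward pass:
ES_Task 1 = 0; EF_Task 1 = 16
ES_Task 2 = 0; EF_Task 2 = 15
ES_Task 3 = max(EF_Task 1=16, EF_Task 2=15) = 16; EF_Task 3 = 16+13 = 29
ES_Task 4 = 16; EF_Task 4 = 16+9 = 25
ES_Task 5 = 15; EF_Task 5 = 15+2 = 17
ES_Task 6 = 16; EF_Task 6 = 16+6 = 22
ES_Task 7 = 15; EF_Task 7 = 15+3 = 18
ES_Task 8 = max(EF_Task 3=29, EF_Task 4=25, EF_Task 5=17, EF_Task 6=22, EF_Task 7=18) = 29; EF_Task 8 = 29+12 = 41
Expected project duration μ = 41 days. Critical path: Task 1 → Task 3 → Task 8.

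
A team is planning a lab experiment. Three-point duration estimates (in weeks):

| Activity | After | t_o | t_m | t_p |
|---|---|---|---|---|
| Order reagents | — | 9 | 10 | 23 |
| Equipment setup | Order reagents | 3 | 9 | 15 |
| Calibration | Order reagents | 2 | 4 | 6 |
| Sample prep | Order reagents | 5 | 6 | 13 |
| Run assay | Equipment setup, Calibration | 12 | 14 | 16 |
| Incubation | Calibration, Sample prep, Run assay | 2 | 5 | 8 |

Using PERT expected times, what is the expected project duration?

40 weeks

te_Order reagents = (9 + 4·10 + 23)/6 = 72/6 = 12
te_Equipment setup = (3 + 4·9 + 15)/6 = 54/6 = 9
te_Calibration = (2 + 4·4 + 6)/6 = 24/6 = 4
te_Sample prep = (5 + 4·6 + 13)/6 = 42/6 = 7
te_Run assay = (12 + 4·14 + 16)/6 = 84/6 = 14
te_Incubation = (2 + 4·5 + 8)/6 = 30/6 = 5

Forward pass:
ES_Order reagents = 0; EF_Order reagents = 12
ES_Equipment setup = 12; EF_Equipment setup = 12+9 = 21
ES_Calibration = 12; EF_Calibration = 12+4 = 16
ES_Sample prep = 12; EF_Sample prep = 12+7 = 19
ES_Run assay = max(EF_Equipment setup=21, EF_Calibration=16) = 21; EF_Run assay = 21+14 = 35
ES_Incubation = max(EF_Calibration=16, EF_Sample prep=19, EF_Run assay=35) = 35; EF_Incubation = 35+5 = 40
Expected project duration μ = 40 weeks. Critical path: Order reagents → Equipment setup → Run assay → Incubation.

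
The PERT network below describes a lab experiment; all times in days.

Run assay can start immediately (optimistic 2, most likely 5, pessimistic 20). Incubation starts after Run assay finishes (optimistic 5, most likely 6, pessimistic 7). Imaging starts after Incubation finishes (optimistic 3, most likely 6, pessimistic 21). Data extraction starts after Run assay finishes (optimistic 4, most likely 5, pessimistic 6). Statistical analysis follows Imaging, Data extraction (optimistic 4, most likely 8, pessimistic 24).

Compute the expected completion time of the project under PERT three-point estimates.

31 days

te_Run assay = (2 + 4·5 + 20)/6 = 42/6 = 7
te_Incubation = (5 + 4·6 + 7)/6 = 36/6 = 6
te_Imaging = (3 + 4·6 + 21)/6 = 48/6 = 8
te_Data extraction = (4 + 4·5 + 6)/6 = 30/6 = 5
te_Statistical analysis = (4 + 4·8 + 24)/6 = 60/6 = 10

Forward pass:
ES_Run assay = 0; EF_Run assay = 7
ES_Incubation = 7; EF_Incubation = 7+6 = 13
ES_Imaging = 13; EF_Imaging = 13+8 = 21
ES_Data extraction = 7; EF_Data extraction = 7+5 = 12
ES_Statistical analysis = max(EF_Imaging=21, EF_Data extraction=12) = 21; EF_Statistical analysis = 21+10 = 31
Expected project duration μ = 31 days. Critical path: Run assay → Incubation → Imaging → Statistical analysis.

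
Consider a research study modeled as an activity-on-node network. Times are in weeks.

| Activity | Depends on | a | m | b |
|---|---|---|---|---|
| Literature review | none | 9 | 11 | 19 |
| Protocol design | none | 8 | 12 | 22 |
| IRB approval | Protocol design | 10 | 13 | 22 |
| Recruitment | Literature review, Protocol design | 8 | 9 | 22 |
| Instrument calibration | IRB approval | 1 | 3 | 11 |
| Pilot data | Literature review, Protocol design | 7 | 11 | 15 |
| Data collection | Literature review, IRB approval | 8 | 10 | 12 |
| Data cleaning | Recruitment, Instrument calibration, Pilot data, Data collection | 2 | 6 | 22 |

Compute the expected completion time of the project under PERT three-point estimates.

45 weeks

te_Literature review = (9 + 4·11 + 19)/6 = 72/6 = 12
te_Protocol design = (8 + 4·12 + 22)/6 = 78/6 = 13
te_IRB approval = (10 + 4·13 + 22)/6 = 84/6 = 14
te_Recruitment = (8 + 4·9 + 22)/6 = 66/6 = 11
te_Instrument calibration = (1 + 4·3 + 11)/6 = 24/6 = 4
te_Pilot data = (7 + 4·11 + 15)/6 = 66/6 = 11
te_Data collection = (8 + 4·10 + 12)/6 = 60/6 = 10
te_Data cleaning = (2 + 4·6 + 22)/6 = 48/6 = 8

Forward pass:
ES_Literature review = 0; EF_Literature review = 12
ES_Protocol design = 0; EF_Protocol design = 13
ES_IRB approval = 13; EF_IRB approval = 13+14 = 27
ES_Recruitment = max(EF_Literature review=12, EF_Protocol design=13) = 13; EF_Recruitment = 13+11 = 24
ES_Instrument calibration = 27; EF_Instrument calibration = 27+4 = 31
ES_Pilot data = max(EF_Literature review=12, EF_Protocol design=13) = 13; EF_Pilot data = 13+11 = 24
ES_Data collection = max(EF_Literature review=12, EF_IRB approval=27) = 27; EF_Data collection = 27+10 = 37
ES_Data cleaning = max(EF_Recruitment=24, EF_Instrument calibration=31, EF_Pilot data=24, EF_Data collection=37) = 37; EF_Data cleaning = 37+8 = 45
Expected project duration μ = 45 weeks. Critical path: Protocol design → IRB approval → Data collection → Data cleaning.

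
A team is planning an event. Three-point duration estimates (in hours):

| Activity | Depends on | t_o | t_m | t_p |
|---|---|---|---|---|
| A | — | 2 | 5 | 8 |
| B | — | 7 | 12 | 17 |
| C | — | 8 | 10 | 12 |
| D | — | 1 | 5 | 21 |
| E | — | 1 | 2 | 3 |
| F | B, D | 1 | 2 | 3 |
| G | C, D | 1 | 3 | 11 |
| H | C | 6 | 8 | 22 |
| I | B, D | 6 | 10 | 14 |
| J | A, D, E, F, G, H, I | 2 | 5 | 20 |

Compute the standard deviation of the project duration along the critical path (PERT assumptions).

3.68 hours

te_A = (2 + 4·5 + 8)/6 = 30/6 = 5; σ²_A = ((8−2)/6)² = 1.000
te_B = (7 + 4·12 + 17)/6 = 72/6 = 12; σ²_B = ((17−7)/6)² = 2.778
te_C = (8 + 4·10 + 12)/6 = 60/6 = 10; σ²_C = ((12−8)/6)² = 0.444
te_D = (1 + 4·5 + 21)/6 = 42/6 = 7; σ²_D = ((21−1)/6)² = 11.111
te_E = (1 + 4·2 + 3)/6 = 12/6 = 2; σ²_E = ((3−1)/6)² = 0.111
te_F = (1 + 4·2 + 3)/6 = 12/6 = 2; σ²_F = ((3−1)/6)² = 0.111
te_G = (1 + 4·3 + 11)/6 = 24/6 = 4; σ²_G = ((11−1)/6)² = 2.778
te_H = (6 + 4·8 + 22)/6 = 60/6 = 10; σ²_H = ((22−6)/6)² = 7.111
te_I = (6 + 4·10 + 14)/6 = 60/6 = 10; σ²_I = ((14−6)/6)² = 1.778
te_J = (2 + 4·5 + 20)/6 = 42/6 = 7; σ²_J = ((20−2)/6)² = 9.000

Forward pass:
ES_A = 0; EF_A = 5
ES_B = 0; EF_B = 12
ES_C = 0; EF_C = 10
ES_D = 0; EF_D = 7
ES_E = 0; EF_E = 2
ES_F = max(EF_B=12, EF_D=7) = 12; EF_F = 12+2 = 14
ES_G = max(EF_C=10, EF_D=7) = 10; EF_G = 10+4 = 14
ES_H = 10; EF_H = 10+10 = 20
ES_I = max(EF_B=12, EF_D=7) = 12; EF_I = 12+10 = 22
ES_J = max(EF_A=5, EF_D=7, EF_E=2, EF_F=14, EF_G=14, EF_H=20, EF_I=22) = 22; EF_J = 22+7 = 29
Expected project duration μ = 29 hours. Critical path: B → I → J.

Variance along critical path = 2.778 + 1.778 + 9.000 = 13.556
σ = √13.556 = 3.682 hours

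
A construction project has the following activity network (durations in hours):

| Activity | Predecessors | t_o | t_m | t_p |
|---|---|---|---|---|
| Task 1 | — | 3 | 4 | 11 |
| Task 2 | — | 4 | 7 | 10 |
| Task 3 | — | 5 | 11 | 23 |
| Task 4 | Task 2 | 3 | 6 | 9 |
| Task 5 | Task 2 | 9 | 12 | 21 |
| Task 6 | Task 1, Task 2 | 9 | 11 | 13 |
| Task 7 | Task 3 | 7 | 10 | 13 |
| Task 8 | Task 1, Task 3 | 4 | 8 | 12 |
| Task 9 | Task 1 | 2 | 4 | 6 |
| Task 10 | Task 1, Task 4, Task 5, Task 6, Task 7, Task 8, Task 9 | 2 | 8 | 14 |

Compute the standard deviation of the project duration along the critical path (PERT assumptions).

te_Task 1 = (3 + 4·4 + 11)/6 = 30/6 = 5; σ²_Task 1 = ((11−3)/6)² = 1.778
te_Task 2 = (4 + 4·7 + 10)/6 = 42/6 = 7; σ²_Task 2 = ((10−4)/6)² = 1.000
te_Task 3 = (5 + 4·11 + 23)/6 = 72/6 = 12; σ²_Task 3 = ((23−5)/6)² = 9.000
te_Task 4 = (3 + 4·6 + 9)/6 = 36/6 = 6; σ²_Task 4 = ((9−3)/6)² = 1.000
te_Task 5 = (9 + 4·12 + 21)/6 = 78/6 = 13; σ²_Task 5 = ((21−9)/6)² = 4.000
te_Task 6 = (9 + 4·11 + 13)/6 = 66/6 = 11; σ²_Task 6 = ((13−9)/6)² = 0.444
te_Task 7 = (7 + 4·10 + 13)/6 = 60/6 = 10; σ²_Task 7 = ((13−7)/6)² = 1.000
te_Task 8 = (4 + 4·8 + 12)/6 = 48/6 = 8; σ²_Task 8 = ((12−4)/6)² = 1.778
te_Task 9 = (2 + 4·4 + 6)/6 = 24/6 = 4; σ²_Task 9 = ((6−2)/6)² = 0.444
te_Task 10 = (2 + 4·8 + 14)/6 = 48/6 = 8; σ²_Task 10 = ((14−2)/6)² = 4.000

Forward pass:
ES_Task 1 = 0; EF_Task 1 = 5
ES_Task 2 = 0; EF_Task 2 = 7
ES_Task 3 = 0; EF_Task 3 = 12
ES_Task 4 = 7; EF_Task 4 = 7+6 = 13
ES_Task 5 = 7; EF_Task 5 = 7+13 = 20
ES_Task 6 = max(EF_Task 1=5, EF_Task 2=7) = 7; EF_Task 6 = 7+11 = 18
ES_Task 7 = 12; EF_Task 7 = 12+10 = 22
ES_Task 8 = max(EF_Task 1=5, EF_Task 3=12) = 12; EF_Task 8 = 12+8 = 20
ES_Task 9 = 5; EF_Task 9 = 5+4 = 9
ES_Task 10 = max(EF_Task 1=5, EF_Task 4=13, EF_Task 5=20, EF_Task 6=18, EF_Task 7=22, EF_Task 8=20, EF_Task 9=9) = 22; EF_Task 10 = 22+8 = 30
Expected project duration μ = 30 hours. Critical path: Task 3 → Task 7 → Task 10.

Variance along critical path = 9.000 + 1.000 + 4.000 = 14.000
σ = √14.000 = 3.742 hours

3.74 hours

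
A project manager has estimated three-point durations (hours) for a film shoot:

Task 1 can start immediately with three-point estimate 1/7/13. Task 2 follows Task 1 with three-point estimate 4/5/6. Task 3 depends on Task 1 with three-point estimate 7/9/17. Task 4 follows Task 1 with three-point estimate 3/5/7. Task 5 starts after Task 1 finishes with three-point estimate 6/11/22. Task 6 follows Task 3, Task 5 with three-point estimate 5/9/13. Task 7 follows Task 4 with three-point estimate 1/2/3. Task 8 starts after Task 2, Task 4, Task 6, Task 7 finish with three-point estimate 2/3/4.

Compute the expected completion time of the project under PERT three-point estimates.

te_Task 1 = (1 + 4·7 + 13)/6 = 42/6 = 7
te_Task 2 = (4 + 4·5 + 6)/6 = 30/6 = 5
te_Task 3 = (7 + 4·9 + 17)/6 = 60/6 = 10
te_Task 4 = (3 + 4·5 + 7)/6 = 30/6 = 5
te_Task 5 = (6 + 4·11 + 22)/6 = 72/6 = 12
te_Task 6 = (5 + 4·9 + 13)/6 = 54/6 = 9
te_Task 7 = (1 + 4·2 + 3)/6 = 12/6 = 2
te_Task 8 = (2 + 4·3 + 4)/6 = 18/6 = 3

Forward pass:
ES_Task 1 = 0; EF_Task 1 = 7
ES_Task 2 = 7; EF_Task 2 = 7+5 = 12
ES_Task 3 = 7; EF_Task 3 = 7+10 = 17
ES_Task 4 = 7; EF_Task 4 = 7+5 = 12
ES_Task 5 = 7; EF_Task 5 = 7+12 = 19
ES_Task 6 = max(EF_Task 3=17, EF_Task 5=19) = 19; EF_Task 6 = 19+9 = 28
ES_Task 7 = 12; EF_Task 7 = 12+2 = 14
ES_Task 8 = max(EF_Task 2=12, EF_Task 4=12, EF_Task 6=28, EF_Task 7=14) = 28; EF_Task 8 = 28+3 = 31
Expected project duration μ = 31 hours. Critical path: Task 1 → Task 5 → Task 6 → Task 8.

31 hours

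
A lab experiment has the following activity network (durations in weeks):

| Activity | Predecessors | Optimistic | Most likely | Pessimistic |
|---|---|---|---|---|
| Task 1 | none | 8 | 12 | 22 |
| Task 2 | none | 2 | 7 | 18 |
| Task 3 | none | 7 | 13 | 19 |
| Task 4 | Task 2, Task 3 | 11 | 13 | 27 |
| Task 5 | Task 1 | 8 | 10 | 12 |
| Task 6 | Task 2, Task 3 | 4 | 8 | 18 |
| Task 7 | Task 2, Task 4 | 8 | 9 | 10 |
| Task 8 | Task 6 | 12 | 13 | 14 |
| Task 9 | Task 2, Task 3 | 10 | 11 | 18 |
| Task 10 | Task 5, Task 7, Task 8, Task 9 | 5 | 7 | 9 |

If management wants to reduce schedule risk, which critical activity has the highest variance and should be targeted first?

Task 4

te_Task 1 = (8 + 4·12 + 22)/6 = 78/6 = 13; σ²_Task 1 = ((22−8)/6)² = 5.444
te_Task 2 = (2 + 4·7 + 18)/6 = 48/6 = 8; σ²_Task 2 = ((18−2)/6)² = 7.111
te_Task 3 = (7 + 4·13 + 19)/6 = 78/6 = 13; σ²_Task 3 = ((19−7)/6)² = 4.000
te_Task 4 = (11 + 4·13 + 27)/6 = 90/6 = 15; σ²_Task 4 = ((27−11)/6)² = 7.111
te_Task 5 = (8 + 4·10 + 12)/6 = 60/6 = 10; σ²_Task 5 = ((12−8)/6)² = 0.444
te_Task 6 = (4 + 4·8 + 18)/6 = 54/6 = 9; σ²_Task 6 = ((18−4)/6)² = 5.444
te_Task 7 = (8 + 4·9 + 10)/6 = 54/6 = 9; σ²_Task 7 = ((10−8)/6)² = 0.111
te_Task 8 = (12 + 4·13 + 14)/6 = 78/6 = 13; σ²_Task 8 = ((14−12)/6)² = 0.111
te_Task 9 = (10 + 4·11 + 18)/6 = 72/6 = 12; σ²_Task 9 = ((18−10)/6)² = 1.778
te_Task 10 = (5 + 4·7 + 9)/6 = 42/6 = 7; σ²_Task 10 = ((9−5)/6)² = 0.444

Forward pass:
ES_Task 1 = 0; EF_Task 1 = 13
ES_Task 2 = 0; EF_Task 2 = 8
ES_Task 3 = 0; EF_Task 3 = 13
ES_Task 4 = max(EF_Task 2=8, EF_Task 3=13) = 13; EF_Task 4 = 13+15 = 28
ES_Task 5 = 13; EF_Task 5 = 13+10 = 23
ES_Task 6 = max(EF_Task 2=8, EF_Task 3=13) = 13; EF_Task 6 = 13+9 = 22
ES_Task 7 = max(EF_Task 2=8, EF_Task 4=28) = 28; EF_Task 7 = 28+9 = 37
ES_Task 8 = 22; EF_Task 8 = 22+13 = 35
ES_Task 9 = max(EF_Task 2=8, EF_Task 3=13) = 13; EF_Task 9 = 13+12 = 25
ES_Task 10 = max(EF_Task 5=23, EF_Task 7=37, EF_Task 8=35, EF_Task 9=25) = 37; EF_Task 10 = 37+7 = 44
Expected project duration μ = 44 weeks. Critical path: Task 3 → Task 4 → Task 7 → Task 10.

Variances on critical path: σ²_Task 3=4.000, σ²_Task 4=7.111, σ²_Task 7=0.111, σ²_Task 10=0.444.
Largest is σ²_Task 4 = 7.111.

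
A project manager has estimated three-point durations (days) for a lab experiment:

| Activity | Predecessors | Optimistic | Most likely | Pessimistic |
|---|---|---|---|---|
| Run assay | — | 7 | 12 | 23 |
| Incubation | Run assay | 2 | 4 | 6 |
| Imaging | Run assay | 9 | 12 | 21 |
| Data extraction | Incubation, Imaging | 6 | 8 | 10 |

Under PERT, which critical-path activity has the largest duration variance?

Run assay

te_Run assay = (7 + 4·12 + 23)/6 = 78/6 = 13; σ²_Run assay = ((23−7)/6)² = 7.111
te_Incubation = (2 + 4·4 + 6)/6 = 24/6 = 4; σ²_Incubation = ((6−2)/6)² = 0.444
te_Imaging = (9 + 4·12 + 21)/6 = 78/6 = 13; σ²_Imaging = ((21−9)/6)² = 4.000
te_Data extraction = (6 + 4·8 + 10)/6 = 48/6 = 8; σ²_Data extraction = ((10−6)/6)² = 0.444

Forward pass:
ES_Run assay = 0; EF_Run assay = 13
ES_Incubation = 13; EF_Incubation = 13+4 = 17
ES_Imaging = 13; EF_Imaging = 13+13 = 26
ES_Data extraction = max(EF_Incubation=17, EF_Imaging=26) = 26; EF_Data extraction = 26+8 = 34
Expected project duration μ = 34 days. Critical path: Run assay → Imaging → Data extraction.

Variances on critical path: σ²_Run assay=7.111, σ²_Imaging=4.000, σ²_Data extraction=0.444.
Largest is σ²_Run assay = 7.111.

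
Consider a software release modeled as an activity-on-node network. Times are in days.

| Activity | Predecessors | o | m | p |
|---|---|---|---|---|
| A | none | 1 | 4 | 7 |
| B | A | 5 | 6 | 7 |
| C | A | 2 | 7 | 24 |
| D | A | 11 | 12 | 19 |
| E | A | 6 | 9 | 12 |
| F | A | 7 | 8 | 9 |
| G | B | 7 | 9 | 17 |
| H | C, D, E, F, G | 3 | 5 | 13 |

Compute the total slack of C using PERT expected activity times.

te_A = (1 + 4·4 + 7)/6 = 24/6 = 4
te_B = (5 + 4·6 + 7)/6 = 36/6 = 6
te_C = (2 + 4·7 + 24)/6 = 54/6 = 9
te_D = (11 + 4·12 + 19)/6 = 78/6 = 13
te_E = (6 + 4·9 + 12)/6 = 54/6 = 9
te_F = (7 + 4·8 + 9)/6 = 48/6 = 8
te_G = (7 + 4·9 + 17)/6 = 60/6 = 10
te_H = (3 + 4·5 + 13)/6 = 36/6 = 6

Forward pass:
ES_A = 0; EF_A = 4
ES_B = 4; EF_B = 4+6 = 10
ES_C = 4; EF_C = 4+9 = 13
ES_D = 4; EF_D = 4+13 = 17
ES_E = 4; EF_E = 4+9 = 13
ES_F = 4; EF_F = 4+8 = 12
ES_G = 10; EF_G = 10+10 = 20
ES_H = max(EF_C=13, EF_D=17, EF_E=13, EF_F=12, EF_G=20) = 20; EF_H = 20+6 = 26
Expected project duration μ = 26 days. Critical path: A → B → G → H.

Backward pass:
LF_H = 26; LS_H = 26−6 = 20
LF_G = LS_H = 20; LS_G = 20−10 = 10
LF_F = LS_H = 20; LS_F = 20−8 = 12
LF_E = LS_H = 20; LS_E = 20−9 = 11
LF_D = LS_H = 20; LS_D = 20−13 = 7
LF_C = LS_H = 20; LS_C = 20−9 = 11
LF_B = LS_G = 10; LS_B = 10−6 = 4
LF_A = min(LS_B=4, LS_C=11, LS_D=7, LS_E=11, LS_F=12) = 4; LS_A = 4−4 = 0
Slack_C = LS_C − ES_C = 11 − 4 = 7

7 days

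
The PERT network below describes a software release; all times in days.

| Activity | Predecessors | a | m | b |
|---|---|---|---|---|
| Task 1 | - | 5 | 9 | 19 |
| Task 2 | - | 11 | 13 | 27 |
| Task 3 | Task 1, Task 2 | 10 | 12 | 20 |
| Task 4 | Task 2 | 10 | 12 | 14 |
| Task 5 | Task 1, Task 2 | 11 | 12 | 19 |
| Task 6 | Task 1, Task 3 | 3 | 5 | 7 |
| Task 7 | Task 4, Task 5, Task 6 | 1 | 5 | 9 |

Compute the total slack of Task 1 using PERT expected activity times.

5 days

te_Task 1 = (5 + 4·9 + 19)/6 = 60/6 = 10
te_Task 2 = (11 + 4·13 + 27)/6 = 90/6 = 15
te_Task 3 = (10 + 4·12 + 20)/6 = 78/6 = 13
te_Task 4 = (10 + 4·12 + 14)/6 = 72/6 = 12
te_Task 5 = (11 + 4·12 + 19)/6 = 78/6 = 13
te_Task 6 = (3 + 4·5 + 7)/6 = 30/6 = 5
te_Task 7 = (1 + 4·5 + 9)/6 = 30/6 = 5

Forward pass:
ES_Task 1 = 0; EF_Task 1 = 10
ES_Task 2 = 0; EF_Task 2 = 15
ES_Task 3 = max(EF_Task 1=10, EF_Task 2=15) = 15; EF_Task 3 = 15+13 = 28
ES_Task 4 = 15; EF_Task 4 = 15+12 = 27
ES_Task 5 = max(EF_Task 1=10, EF_Task 2=15) = 15; EF_Task 5 = 15+13 = 28
ES_Task 6 = max(EF_Task 1=10, EF_Task 3=28) = 28; EF_Task 6 = 28+5 = 33
ES_Task 7 = max(EF_Task 4=27, EF_Task 5=28, EF_Task 6=33) = 33; EF_Task 7 = 33+5 = 38
Expected project duration μ = 38 days. Critical path: Task 2 → Task 3 → Task 6 → Task 7.

Backward pass:
LF_Task 7 = 38; LS_Task 7 = 38−5 = 33
LF_Task 6 = LS_Task 7 = 33; LS_Task 6 = 33−5 = 28
LF_Task 5 = LS_Task 7 = 33; LS_Task 5 = 33−13 = 20
LF_Task 4 = LS_Task 7 = 33; LS_Task 4 = 33−12 = 21
LF_Task 3 = LS_Task 6 = 28; LS_Task 3 = 28−13 = 15
LF_Task 2 = min(LS_Task 3=15, LS_Task 4=21, LS_Task 5=20) = 15; LS_Task 2 = 15−15 = 0
LF_Task 1 = min(LS_Task 3=15, LS_Task 5=20, LS_Task 6=28) = 15; LS_Task 1 = 15−10 = 5
Slack_Task 1 = LS_Task 1 − ES_Task 1 = 5 − 0 = 5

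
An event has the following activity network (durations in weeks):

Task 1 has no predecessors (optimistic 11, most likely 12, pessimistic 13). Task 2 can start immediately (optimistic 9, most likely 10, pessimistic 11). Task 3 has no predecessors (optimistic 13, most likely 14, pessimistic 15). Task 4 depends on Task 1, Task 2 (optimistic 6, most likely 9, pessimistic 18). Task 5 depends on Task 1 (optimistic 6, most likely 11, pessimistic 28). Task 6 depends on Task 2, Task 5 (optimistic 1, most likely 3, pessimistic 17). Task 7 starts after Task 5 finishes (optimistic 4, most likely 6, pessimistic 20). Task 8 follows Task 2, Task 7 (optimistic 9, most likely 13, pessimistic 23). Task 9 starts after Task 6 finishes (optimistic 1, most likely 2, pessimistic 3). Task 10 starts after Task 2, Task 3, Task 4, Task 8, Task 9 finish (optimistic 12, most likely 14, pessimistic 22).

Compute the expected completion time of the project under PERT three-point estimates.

te_Task 1 = (11 + 4·12 + 13)/6 = 72/6 = 12
te_Task 2 = (9 + 4·10 + 11)/6 = 60/6 = 10
te_Task 3 = (13 + 4·14 + 15)/6 = 84/6 = 14
te_Task 4 = (6 + 4·9 + 18)/6 = 60/6 = 10
te_Task 5 = (6 + 4·11 + 28)/6 = 78/6 = 13
te_Task 6 = (1 + 4·3 + 17)/6 = 30/6 = 5
te_Task 7 = (4 + 4·6 + 20)/6 = 48/6 = 8
te_Task 8 = (9 + 4·13 + 23)/6 = 84/6 = 14
te_Task 9 = (1 + 4·2 + 3)/6 = 12/6 = 2
te_Task 10 = (12 + 4·14 + 22)/6 = 90/6 = 15

Forward pass:
ES_Task 1 = 0; EF_Task 1 = 12
ES_Task 2 = 0; EF_Task 2 = 10
ES_Task 3 = 0; EF_Task 3 = 14
ES_Task 4 = max(EF_Task 1=12, EF_Task 2=10) = 12; EF_Task 4 = 12+10 = 22
ES_Task 5 = 12; EF_Task 5 = 12+13 = 25
ES_Task 6 = max(EF_Task 2=10, EF_Task 5=25) = 25; EF_Task 6 = 25+5 = 30
ES_Task 7 = 25; EF_Task 7 = 25+8 = 33
ES_Task 8 = max(EF_Task 2=10, EF_Task 7=33) = 33; EF_Task 8 = 33+14 = 47
ES_Task 9 = 30; EF_Task 9 = 30+2 = 32
ES_Task 10 = max(EF_Task 2=10, EF_Task 3=14, EF_Task 4=22, EF_Task 8=47, EF_Task 9=32) = 47; EF_Task 10 = 47+15 = 62
Expected project duration μ = 62 weeks. Critical path: Task 1 → Task 5 → Task 7 → Task 8 → Task 10.

62 weeks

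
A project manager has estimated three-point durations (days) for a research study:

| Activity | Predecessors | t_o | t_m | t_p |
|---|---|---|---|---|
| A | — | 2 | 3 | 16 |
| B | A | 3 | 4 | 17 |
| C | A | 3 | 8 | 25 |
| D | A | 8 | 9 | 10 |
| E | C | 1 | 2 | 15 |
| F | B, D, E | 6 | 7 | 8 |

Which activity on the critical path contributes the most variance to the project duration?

te_A = (2 + 4·3 + 16)/6 = 30/6 = 5; σ²_A = ((16−2)/6)² = 5.444
te_B = (3 + 4·4 + 17)/6 = 36/6 = 6; σ²_B = ((17−3)/6)² = 5.444
te_C = (3 + 4·8 + 25)/6 = 60/6 = 10; σ²_C = ((25−3)/6)² = 13.444
te_D = (8 + 4·9 + 10)/6 = 54/6 = 9; σ²_D = ((10−8)/6)² = 0.111
te_E = (1 + 4·2 + 15)/6 = 24/6 = 4; σ²_E = ((15−1)/6)² = 5.444
te_F = (6 + 4·7 + 8)/6 = 42/6 = 7; σ²_F = ((8−6)/6)² = 0.111

Forward pass:
ES_A = 0; EF_A = 5
ES_B = 5; EF_B = 5+6 = 11
ES_C = 5; EF_C = 5+10 = 15
ES_D = 5; EF_D = 5+9 = 14
ES_E = 15; EF_E = 15+4 = 19
ES_F = max(EF_B=11, EF_D=14, EF_E=19) = 19; EF_F = 19+7 = 26
Expected project duration μ = 26 days. Critical path: A → C → E → F.

Variances on critical path: σ²_A=5.444, σ²_C=13.444, σ²_E=5.444, σ²_F=0.111.
Largest is σ²_C = 13.444.

C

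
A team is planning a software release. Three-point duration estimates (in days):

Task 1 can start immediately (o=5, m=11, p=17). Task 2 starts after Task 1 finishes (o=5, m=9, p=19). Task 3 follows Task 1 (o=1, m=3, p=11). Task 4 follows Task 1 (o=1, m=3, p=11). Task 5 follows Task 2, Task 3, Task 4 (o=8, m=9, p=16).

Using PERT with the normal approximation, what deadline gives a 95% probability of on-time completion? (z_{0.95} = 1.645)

te_Task 1 = (5 + 4·11 + 17)/6 = 66/6 = 11; σ²_Task 1 = ((17−5)/6)² = 4.000
te_Task 2 = (5 + 4·9 + 19)/6 = 60/6 = 10; σ²_Task 2 = ((19−5)/6)² = 5.444
te_Task 3 = (1 + 4·3 + 11)/6 = 24/6 = 4; σ²_Task 3 = ((11−1)/6)² = 2.778
te_Task 4 = (1 + 4·3 + 11)/6 = 24/6 = 4; σ²_Task 4 = ((11−1)/6)² = 2.778
te_Task 5 = (8 + 4·9 + 16)/6 = 60/6 = 10; σ²_Task 5 = ((16−8)/6)² = 1.778

Forward pass:
ES_Task 1 = 0; EF_Task 1 = 11
ES_Task 2 = 11; EF_Task 2 = 11+10 = 21
ES_Task 3 = 11; EF_Task 3 = 11+4 = 15
ES_Task 4 = 11; EF_Task 4 = 11+4 = 15
ES_Task 5 = max(EF_Task 2=21, EF_Task 3=15, EF_Task 4=15) = 21; EF_Task 5 = 21+10 = 31
Expected project duration μ = 31 days. Critical path: Task 1 → Task 2 → Task 5.

Variance along critical path = 4.000 + 5.444 + 1.778 = 11.222; σ = 3.350 days.
D = μ + z·σ = 31 + 1.645·3.350 = 36.5 days

36.5 days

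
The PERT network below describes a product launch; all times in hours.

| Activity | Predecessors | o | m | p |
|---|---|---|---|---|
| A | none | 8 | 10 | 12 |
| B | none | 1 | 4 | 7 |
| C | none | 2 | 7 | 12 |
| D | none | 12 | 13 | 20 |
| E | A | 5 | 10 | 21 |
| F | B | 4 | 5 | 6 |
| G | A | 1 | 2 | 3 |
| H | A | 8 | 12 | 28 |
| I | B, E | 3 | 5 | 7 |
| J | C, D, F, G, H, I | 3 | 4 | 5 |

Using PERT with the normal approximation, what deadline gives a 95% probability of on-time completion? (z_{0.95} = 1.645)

34.7 hours

te_A = (8 + 4·10 + 12)/6 = 60/6 = 10; σ²_A = ((12−8)/6)² = 0.444
te_B = (1 + 4·4 + 7)/6 = 24/6 = 4; σ²_B = ((7−1)/6)² = 1.000
te_C = (2 + 4·7 + 12)/6 = 42/6 = 7; σ²_C = ((12−2)/6)² = 2.778
te_D = (12 + 4·13 + 20)/6 = 84/6 = 14; σ²_D = ((20−12)/6)² = 1.778
te_E = (5 + 4·10 + 21)/6 = 66/6 = 11; σ²_E = ((21−5)/6)² = 7.111
te_F = (4 + 4·5 + 6)/6 = 30/6 = 5; σ²_F = ((6−4)/6)² = 0.111
te_G = (1 + 4·2 + 3)/6 = 12/6 = 2; σ²_G = ((3−1)/6)² = 0.111
te_H = (8 + 4·12 + 28)/6 = 84/6 = 14; σ²_H = ((28−8)/6)² = 11.111
te_I = (3 + 4·5 + 7)/6 = 30/6 = 5; σ²_I = ((7−3)/6)² = 0.444
te_J = (3 + 4·4 + 5)/6 = 24/6 = 4; σ²_J = ((5−3)/6)² = 0.111

Forward pass:
ES_A = 0; EF_A = 10
ES_B = 0; EF_B = 4
ES_C = 0; EF_C = 7
ES_D = 0; EF_D = 14
ES_E = 10; EF_E = 10+11 = 21
ES_F = 4; EF_F = 4+5 = 9
ES_G = 10; EF_G = 10+2 = 12
ES_H = 10; EF_H = 10+14 = 24
ES_I = max(EF_B=4, EF_E=21) = 21; EF_I = 21+5 = 26
ES_J = max(EF_C=7, EF_D=14, EF_F=9, EF_G=12, EF_H=24, EF_I=26) = 26; EF_J = 26+4 = 30
Expected project duration μ = 30 hours. Critical path: A → E → I → J.

Variance along critical path = 0.444 + 7.111 + 0.444 + 0.111 = 8.111; σ = 2.848 hours.
D = μ + z·σ = 30 + 1.645·2.848 = 34.7 hours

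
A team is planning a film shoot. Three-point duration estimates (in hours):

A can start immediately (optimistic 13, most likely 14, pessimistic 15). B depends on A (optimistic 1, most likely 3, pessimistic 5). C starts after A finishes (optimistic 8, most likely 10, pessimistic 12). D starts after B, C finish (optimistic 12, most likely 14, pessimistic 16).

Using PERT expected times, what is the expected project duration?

38 hours

te_A = (13 + 4·14 + 15)/6 = 84/6 = 14
te_B = (1 + 4·3 + 5)/6 = 18/6 = 3
te_C = (8 + 4·10 + 12)/6 = 60/6 = 10
te_D = (12 + 4·14 + 16)/6 = 84/6 = 14

Forward pass:
ES_A = 0; EF_A = 14
ES_B = 14; EF_B = 14+3 = 17
ES_C = 14; EF_C = 14+10 = 24
ES_D = max(EF_B=17, EF_C=24) = 24; EF_D = 24+14 = 38
Expected project duration μ = 38 hours. Critical path: A → C → D.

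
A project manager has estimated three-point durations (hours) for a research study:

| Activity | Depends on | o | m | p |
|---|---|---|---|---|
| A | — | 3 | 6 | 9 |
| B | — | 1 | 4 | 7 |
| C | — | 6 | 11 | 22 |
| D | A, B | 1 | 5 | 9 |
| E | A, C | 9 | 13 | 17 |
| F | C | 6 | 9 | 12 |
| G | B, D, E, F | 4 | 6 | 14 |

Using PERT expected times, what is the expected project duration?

32 hours

te_A = (3 + 4·6 + 9)/6 = 36/6 = 6
te_B = (1 + 4·4 + 7)/6 = 24/6 = 4
te_C = (6 + 4·11 + 22)/6 = 72/6 = 12
te_D = (1 + 4·5 + 9)/6 = 30/6 = 5
te_E = (9 + 4·13 + 17)/6 = 78/6 = 13
te_F = (6 + 4·9 + 12)/6 = 54/6 = 9
te_G = (4 + 4·6 + 14)/6 = 42/6 = 7

Forward pass:
ES_A = 0; EF_A = 6
ES_B = 0; EF_B = 4
ES_C = 0; EF_C = 12
ES_D = max(EF_A=6, EF_B=4) = 6; EF_D = 6+5 = 11
ES_E = max(EF_A=6, EF_C=12) = 12; EF_E = 12+13 = 25
ES_F = 12; EF_F = 12+9 = 21
ES_G = max(EF_B=4, EF_D=11, EF_E=25, EF_F=21) = 25; EF_G = 25+7 = 32
Expected project duration μ = 32 hours. Critical path: C → E → G.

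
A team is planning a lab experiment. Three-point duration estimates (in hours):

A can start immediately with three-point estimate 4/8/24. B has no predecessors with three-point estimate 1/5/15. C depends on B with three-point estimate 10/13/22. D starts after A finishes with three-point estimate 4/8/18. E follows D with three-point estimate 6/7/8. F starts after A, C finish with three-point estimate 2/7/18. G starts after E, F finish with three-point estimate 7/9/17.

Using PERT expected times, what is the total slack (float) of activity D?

te_A = (4 + 4·8 + 24)/6 = 60/6 = 10
te_B = (1 + 4·5 + 15)/6 = 36/6 = 6
te_C = (10 + 4·13 + 22)/6 = 84/6 = 14
te_D = (4 + 4·8 + 18)/6 = 54/6 = 9
te_E = (6 + 4·7 + 8)/6 = 42/6 = 7
te_F = (2 + 4·7 + 18)/6 = 48/6 = 8
te_G = (7 + 4·9 + 17)/6 = 60/6 = 10

Forward pass:
ES_A = 0; EF_A = 10
ES_B = 0; EF_B = 6
ES_C = 6; EF_C = 6+14 = 20
ES_D = 10; EF_D = 10+9 = 19
ES_E = 19; EF_E = 19+7 = 26
ES_F = max(EF_A=10, EF_C=20) = 20; EF_F = 20+8 = 28
ES_G = max(EF_E=26, EF_F=28) = 28; EF_G = 28+10 = 38
Expected project duration μ = 38 hours. Critical path: B → C → F → G.

Backward pass:
LF_G = 38; LS_G = 38−10 = 28
LF_F = LS_G = 28; LS_F = 28−8 = 20
LF_E = LS_G = 28; LS_E = 28−7 = 21
LF_D = LS_E = 21; LS_D = 21−9 = 12
LF_C = LS_F = 20; LS_C = 20−14 = 6
LF_B = LS_C = 6; LS_B = 6−6 = 0
LF_A = min(LS_D=12, LS_F=20) = 12; LS_A = 12−10 = 2
Slack_D = LS_D − ES_D = 12 − 10 = 2

2 hours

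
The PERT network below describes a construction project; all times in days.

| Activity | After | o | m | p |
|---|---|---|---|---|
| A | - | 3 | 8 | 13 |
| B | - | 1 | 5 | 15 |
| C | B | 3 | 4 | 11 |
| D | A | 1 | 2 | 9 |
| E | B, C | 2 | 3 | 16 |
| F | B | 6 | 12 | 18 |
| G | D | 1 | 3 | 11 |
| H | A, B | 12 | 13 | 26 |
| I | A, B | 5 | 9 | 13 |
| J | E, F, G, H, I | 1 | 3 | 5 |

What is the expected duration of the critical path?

26 days

te_A = (3 + 4·8 + 13)/6 = 48/6 = 8
te_B = (1 + 4·5 + 15)/6 = 36/6 = 6
te_C = (3 + 4·4 + 11)/6 = 30/6 = 5
te_D = (1 + 4·2 + 9)/6 = 18/6 = 3
te_E = (2 + 4·3 + 16)/6 = 30/6 = 5
te_F = (6 + 4·12 + 18)/6 = 72/6 = 12
te_G = (1 + 4·3 + 11)/6 = 24/6 = 4
te_H = (12 + 4·13 + 26)/6 = 90/6 = 15
te_I = (5 + 4·9 + 13)/6 = 54/6 = 9
te_J = (1 + 4·3 + 5)/6 = 18/6 = 3

Forward pass:
ES_A = 0; EF_A = 8
ES_B = 0; EF_B = 6
ES_C = 6; EF_C = 6+5 = 11
ES_D = 8; EF_D = 8+3 = 11
ES_E = max(EF_B=6, EF_C=11) = 11; EF_E = 11+5 = 16
ES_F = 6; EF_F = 6+12 = 18
ES_G = 11; EF_G = 11+4 = 15
ES_H = max(EF_A=8, EF_B=6) = 8; EF_H = 8+15 = 23
ES_I = max(EF_A=8, EF_B=6) = 8; EF_I = 8+9 = 17
ES_J = max(EF_E=16, EF_F=18, EF_G=15, EF_H=23, EF_I=17) = 23; EF_J = 23+3 = 26
Expected project duration μ = 26 days. Critical path: A → H → J.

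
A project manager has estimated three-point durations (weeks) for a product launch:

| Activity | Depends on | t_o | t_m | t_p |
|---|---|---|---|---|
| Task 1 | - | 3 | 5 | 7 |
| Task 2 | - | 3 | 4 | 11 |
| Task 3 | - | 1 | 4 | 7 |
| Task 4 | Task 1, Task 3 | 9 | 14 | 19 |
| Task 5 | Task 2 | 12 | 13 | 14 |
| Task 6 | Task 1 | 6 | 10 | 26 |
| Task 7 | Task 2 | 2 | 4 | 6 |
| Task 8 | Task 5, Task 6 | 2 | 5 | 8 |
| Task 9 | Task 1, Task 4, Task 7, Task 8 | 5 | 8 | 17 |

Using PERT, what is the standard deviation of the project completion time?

te_Task 1 = (3 + 4·5 + 7)/6 = 30/6 = 5; σ²_Task 1 = ((7−3)/6)² = 0.444
te_Task 2 = (3 + 4·4 + 11)/6 = 30/6 = 5; σ²_Task 2 = ((11−3)/6)² = 1.778
te_Task 3 = (1 + 4·4 + 7)/6 = 24/6 = 4; σ²_Task 3 = ((7−1)/6)² = 1.000
te_Task 4 = (9 + 4·14 + 19)/6 = 84/6 = 14; σ²_Task 4 = ((19−9)/6)² = 2.778
te_Task 5 = (12 + 4·13 + 14)/6 = 78/6 = 13; σ²_Task 5 = ((14−12)/6)² = 0.111
te_Task 6 = (6 + 4·10 + 26)/6 = 72/6 = 12; σ²_Task 6 = ((26−6)/6)² = 11.111
te_Task 7 = (2 + 4·4 + 6)/6 = 24/6 = 4; σ²_Task 7 = ((6−2)/6)² = 0.444
te_Task 8 = (2 + 4·5 + 8)/6 = 30/6 = 5; σ²_Task 8 = ((8−2)/6)² = 1.000
te_Task 9 = (5 + 4·8 + 17)/6 = 54/6 = 9; σ²_Task 9 = ((17−5)/6)² = 4.000

Forward pass:
ES_Task 1 = 0; EF_Task 1 = 5
ES_Task 2 = 0; EF_Task 2 = 5
ES_Task 3 = 0; EF_Task 3 = 4
ES_Task 4 = max(EF_Task 1=5, EF_Task 3=4) = 5; EF_Task 4 = 5+14 = 19
ES_Task 5 = 5; EF_Task 5 = 5+13 = 18
ES_Task 6 = 5; EF_Task 6 = 5+12 = 17
ES_Task 7 = 5; EF_Task 7 = 5+4 = 9
ES_Task 8 = max(EF_Task 5=18, EF_Task 6=17) = 18; EF_Task 8 = 18+5 = 23
ES_Task 9 = max(EF_Task 1=5, EF_Task 4=19, EF_Task 7=9, EF_Task 8=23) = 23; EF_Task 9 = 23+9 = 32
Expected project duration μ = 32 weeks. Critical path: Task 2 → Task 5 → Task 8 → Task 9.

Variance along critical path = 1.778 + 0.111 + 1.000 + 4.000 = 6.889
σ = √6.889 = 2.625 weeks

2.62 weeks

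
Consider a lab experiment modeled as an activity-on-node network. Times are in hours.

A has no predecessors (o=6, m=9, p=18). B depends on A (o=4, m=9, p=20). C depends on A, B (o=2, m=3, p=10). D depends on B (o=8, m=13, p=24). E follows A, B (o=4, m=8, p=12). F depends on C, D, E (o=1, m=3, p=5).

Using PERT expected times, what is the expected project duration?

te_A = (6 + 4·9 + 18)/6 = 60/6 = 10
te_B = (4 + 4·9 + 20)/6 = 60/6 = 10
te_C = (2 + 4·3 + 10)/6 = 24/6 = 4
te_D = (8 + 4·13 + 24)/6 = 84/6 = 14
te_E = (4 + 4·8 + 12)/6 = 48/6 = 8
te_F = (1 + 4·3 + 5)/6 = 18/6 = 3

Forward pass:
ES_A = 0; EF_A = 10
ES_B = 10; EF_B = 10+10 = 20
ES_C = max(EF_A=10, EF_B=20) = 20; EF_C = 20+4 = 24
ES_D = 20; EF_D = 20+14 = 34
ES_E = max(EF_A=10, EF_B=20) = 20; EF_E = 20+8 = 28
ES_F = max(EF_C=24, EF_D=34, EF_E=28) = 34; EF_F = 34+3 = 37
Expected project duration μ = 37 hours. Critical path: A → B → D → F.

37 hours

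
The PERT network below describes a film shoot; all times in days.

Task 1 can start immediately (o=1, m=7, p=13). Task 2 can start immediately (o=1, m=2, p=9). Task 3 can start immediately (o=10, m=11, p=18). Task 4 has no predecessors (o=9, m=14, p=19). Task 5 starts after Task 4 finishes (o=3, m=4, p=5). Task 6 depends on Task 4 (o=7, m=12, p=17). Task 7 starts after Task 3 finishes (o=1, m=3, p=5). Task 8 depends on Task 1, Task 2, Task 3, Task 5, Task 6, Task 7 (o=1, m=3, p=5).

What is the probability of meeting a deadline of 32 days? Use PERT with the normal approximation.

0.890

te_Task 1 = (1 + 4·7 + 13)/6 = 42/6 = 7; σ²_Task 1 = ((13−1)/6)² = 4.000
te_Task 2 = (1 + 4·2 + 9)/6 = 18/6 = 3; σ²_Task 2 = ((9−1)/6)² = 1.778
te_Task 3 = (10 + 4·11 + 18)/6 = 72/6 = 12; σ²_Task 3 = ((18−10)/6)² = 1.778
te_Task 4 = (9 + 4·14 + 19)/6 = 84/6 = 14; σ²_Task 4 = ((19−9)/6)² = 2.778
te_Task 5 = (3 + 4·4 + 5)/6 = 24/6 = 4; σ²_Task 5 = ((5−3)/6)² = 0.111
te_Task 6 = (7 + 4·12 + 17)/6 = 72/6 = 12; σ²_Task 6 = ((17−7)/6)² = 2.778
te_Task 7 = (1 + 4·3 + 5)/6 = 18/6 = 3; σ²_Task 7 = ((5−1)/6)² = 0.444
te_Task 8 = (1 + 4·3 + 5)/6 = 18/6 = 3; σ²_Task 8 = ((5−1)/6)² = 0.444

Forward pass:
ES_Task 1 = 0; EF_Task 1 = 7
ES_Task 2 = 0; EF_Task 2 = 3
ES_Task 3 = 0; EF_Task 3 = 12
ES_Task 4 = 0; EF_Task 4 = 14
ES_Task 5 = 14; EF_Task 5 = 14+4 = 18
ES_Task 6 = 14; EF_Task 6 = 14+12 = 26
ES_Task 7 = 12; EF_Task 7 = 12+3 = 15
ES_Task 8 = max(EF_Task 1=7, EF_Task 2=3, EF_Task 3=12, EF_Task 5=18, EF_Task 6=26, EF_Task 7=15) = 26; EF_Task 8 = 26+3 = 29
Expected project duration μ = 29 days. Critical path: Task 4 → Task 6 → Task 8.

Variance along critical path = 2.778 + 2.778 + 0.444 = 6.000; σ = √6.000 = 2.449 days.
Z = (32 − 29) / 2.449 = 1.225
P(T ≤ 32) = Φ(1.225) ≈ 0.890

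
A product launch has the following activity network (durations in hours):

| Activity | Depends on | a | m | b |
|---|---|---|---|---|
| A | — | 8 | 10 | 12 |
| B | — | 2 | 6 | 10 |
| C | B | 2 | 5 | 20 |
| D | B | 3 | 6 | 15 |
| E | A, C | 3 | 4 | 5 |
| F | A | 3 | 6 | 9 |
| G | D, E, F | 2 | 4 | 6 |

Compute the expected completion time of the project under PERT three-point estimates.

te_A = (8 + 4·10 + 12)/6 = 60/6 = 10
te_B = (2 + 4·6 + 10)/6 = 36/6 = 6
te_C = (2 + 4·5 + 20)/6 = 42/6 = 7
te_D = (3 + 4·6 + 15)/6 = 42/6 = 7
te_E = (3 + 4·4 + 5)/6 = 24/6 = 4
te_F = (3 + 4·6 + 9)/6 = 36/6 = 6
te_G = (2 + 4·4 + 6)/6 = 24/6 = 4

Forward pass:
ES_A = 0; EF_A = 10
ES_B = 0; EF_B = 6
ES_C = 6; EF_C = 6+7 = 13
ES_D = 6; EF_D = 6+7 = 13
ES_E = max(EF_A=10, EF_C=13) = 13; EF_E = 13+4 = 17
ES_F = 10; EF_F = 10+6 = 16
ES_G = max(EF_D=13, EF_E=17, EF_F=16) = 17; EF_G = 17+4 = 21
Expected project duration μ = 21 hours. Critical path: B → C → E → G.

21 hours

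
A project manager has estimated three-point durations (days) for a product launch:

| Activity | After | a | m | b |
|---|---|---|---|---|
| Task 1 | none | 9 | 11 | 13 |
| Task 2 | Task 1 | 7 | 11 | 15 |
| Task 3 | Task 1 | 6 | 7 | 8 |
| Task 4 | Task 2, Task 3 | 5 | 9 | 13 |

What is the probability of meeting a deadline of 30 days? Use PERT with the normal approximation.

te_Task 1 = (9 + 4·11 + 13)/6 = 66/6 = 11; σ²_Task 1 = ((13−9)/6)² = 0.444
te_Task 2 = (7 + 4·11 + 15)/6 = 66/6 = 11; σ²_Task 2 = ((15−7)/6)² = 1.778
te_Task 3 = (6 + 4·7 + 8)/6 = 42/6 = 7; σ²_Task 3 = ((8−6)/6)² = 0.111
te_Task 4 = (5 + 4·9 + 13)/6 = 54/6 = 9; σ²_Task 4 = ((13−5)/6)² = 1.778

Forward pass:
ES_Task 1 = 0; EF_Task 1 = 11
ES_Task 2 = 11; EF_Task 2 = 11+11 = 22
ES_Task 3 = 11; EF_Task 3 = 11+7 = 18
ES_Task 4 = max(EF_Task 2=22, EF_Task 3=18) = 22; EF_Task 4 = 22+9 = 31
Expected project duration μ = 31 days. Critical path: Task 1 → Task 2 → Task 4.

Variance along critical path = 0.444 + 1.778 + 1.778 = 4.000; σ = √4.000 = 2.000 days.
Z = (30 − 31) / 2.000 = -0.500
P(T ≤ 30) = Φ(-0.500) ≈ 0.309

0.309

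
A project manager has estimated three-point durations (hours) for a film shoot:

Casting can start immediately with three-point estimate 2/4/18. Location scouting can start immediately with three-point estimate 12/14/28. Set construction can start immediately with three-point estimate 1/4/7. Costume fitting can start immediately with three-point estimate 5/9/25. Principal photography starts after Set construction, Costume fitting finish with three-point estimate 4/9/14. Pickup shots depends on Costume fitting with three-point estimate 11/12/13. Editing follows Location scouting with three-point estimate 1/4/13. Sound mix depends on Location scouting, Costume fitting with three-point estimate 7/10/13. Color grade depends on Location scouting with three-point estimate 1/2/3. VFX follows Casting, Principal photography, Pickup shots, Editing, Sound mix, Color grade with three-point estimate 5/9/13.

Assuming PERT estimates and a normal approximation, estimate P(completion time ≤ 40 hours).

te_Casting = (2 + 4·4 + 18)/6 = 36/6 = 6; σ²_Casting = ((18−2)/6)² = 7.111
te_Location scouting = (12 + 4·14 + 28)/6 = 96/6 = 16; σ²_Location scouting = ((28−12)/6)² = 7.111
te_Set construction = (1 + 4·4 + 7)/6 = 24/6 = 4; σ²_Set construction = ((7−1)/6)² = 1.000
te_Costume fitting = (5 + 4·9 + 25)/6 = 66/6 = 11; σ²_Costume fitting = ((25−5)/6)² = 11.111
te_Principal photography = (4 + 4·9 + 14)/6 = 54/6 = 9; σ²_Principal photography = ((14−4)/6)² = 2.778
te_Pickup shots = (11 + 4·12 + 13)/6 = 72/6 = 12; σ²_Pickup shots = ((13−11)/6)² = 0.111
te_Editing = (1 + 4·4 + 13)/6 = 30/6 = 5; σ²_Editing = ((13−1)/6)² = 4.000
te_Sound mix = (7 + 4·10 + 13)/6 = 60/6 = 10; σ²_Sound mix = ((13−7)/6)² = 1.000
te_Color grade = (1 + 4·2 + 3)/6 = 12/6 = 2; σ²_Color grade = ((3−1)/6)² = 0.111
te_VFX = (5 + 4·9 + 13)/6 = 54/6 = 9; σ²_VFX = ((13−5)/6)² = 1.778

Forward pass:
ES_Casting = 0; EF_Casting = 6
ES_Location scouting = 0; EF_Location scouting = 16
ES_Set construction = 0; EF_Set construction = 4
ES_Costume fitting = 0; EF_Costume fitting = 11
ES_Principal photography = max(EF_Set construction=4, EF_Costume fitting=11) = 11; EF_Principal photography = 11+9 = 20
ES_Pickup shots = 11; EF_Pickup shots = 11+12 = 23
ES_Editing = 16; EF_Editing = 16+5 = 21
ES_Sound mix = max(EF_Location scouting=16, EF_Costume fitting=11) = 16; EF_Sound mix = 16+10 = 26
ES_Color grade = 16; EF_Color grade = 16+2 = 18
ES_VFX = max(EF_Casting=6, EF_Principal photography=20, EF_Pickup shots=23, EF_Editing=21, EF_Sound mix=26, EF_Color grade=18) = 26; EF_VFX = 26+9 = 35
Expected project duration μ = 35 hours. Critical path: Location scouting → Sound mix → VFX.

Variance along critical path = 7.111 + 1.000 + 1.778 = 9.889; σ = √9.889 = 3.145 hours.
Z = (40 − 35) / 3.145 = 1.590
P(T ≤ 40) = Φ(1.590) ≈ 0.944

0.944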